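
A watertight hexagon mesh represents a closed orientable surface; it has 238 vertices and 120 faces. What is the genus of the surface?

2

Every face is a hexagon, so 2E = 6·120 = 720, giving E = 360.
χ = V − E + F = 238 − 360 + 120 = -2.
For a closed orientable surface χ = 2 − 2g, so g = (2 − (-2))/2 = 2.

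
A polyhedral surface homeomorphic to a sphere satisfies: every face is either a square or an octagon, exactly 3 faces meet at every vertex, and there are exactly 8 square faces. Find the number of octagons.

Let x be the number of octagons; then F = 8 + x.
Edge–face incidences: 2E = 4·8 + 8·x = 32 + 8x.
Every vertex has degree 3, so 3V = 2E.
Euler: V − E + F = 2 ⇒ (2E)/3 − E + (8 + x) = 2.
Multiply by 6: 2·(2E) − 3·(2E) + 6·(8 + x) = 12, i.e. 48 + 6x − (32 + 8x) = 12.
Collecting terms: −2x + 16 = 12, so −2x = −4, so x = 2.
Then 2E = 32 + 8·2 = 48, so E = 24, V = 2E/3 = 16, F = 8 + 2 = 10.

2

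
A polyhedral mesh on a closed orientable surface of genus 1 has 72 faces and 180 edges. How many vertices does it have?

108

For a closed orientable surface of genus 1, χ = 2 − 2·1 = 0.
V = 0 + E − F = 0 + 180 − 72 = 108.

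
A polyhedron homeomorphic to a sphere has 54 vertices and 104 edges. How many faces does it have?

Here V − E + F = 2.
F = 2 − V + E = 2 − 54 + 104 = 52.

52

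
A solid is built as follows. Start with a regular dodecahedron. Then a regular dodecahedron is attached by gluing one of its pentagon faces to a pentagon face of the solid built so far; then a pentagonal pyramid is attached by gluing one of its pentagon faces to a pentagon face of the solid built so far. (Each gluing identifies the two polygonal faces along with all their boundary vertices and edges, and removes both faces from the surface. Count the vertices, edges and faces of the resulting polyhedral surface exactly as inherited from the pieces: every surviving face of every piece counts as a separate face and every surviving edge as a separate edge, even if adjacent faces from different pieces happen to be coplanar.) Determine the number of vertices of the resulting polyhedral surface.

36

A regular dodecahedron: V=20, E=30, F=12.
Attach a regular dodecahedron (V=20, E=30, F=12) along a 5-gon: merge 5 vertices and 5 edges, delete both glued faces → V=35, E=55, F=22.
Attach a pentagonal pyramid (V=6, E=10, F=6) along a 5-gon: merge 5 vertices and 5 edges, delete both glued faces → V=36, E=60, F=26.
Check: V − E + F = 36 − 60 + 26 = 2.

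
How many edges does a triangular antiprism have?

An antiprism on an n-gon has two n-gon caps and 2n triangles: V = 2·3 = 6, E = 4·3 = 12, F = 2·3 + 2 = 8.

12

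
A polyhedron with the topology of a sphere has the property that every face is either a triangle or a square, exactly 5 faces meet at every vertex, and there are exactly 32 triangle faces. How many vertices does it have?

Let x be the number of squares; then F = 32 + x.
Edge–face incidences: 2E = 3·32 + 4·x = 96 + 4x.
Every vertex has degree 5, so 5V = 2E.
Euler: V − E + F = 2 ⇒ (2E)/5 − E + (32 + x) = 2.
Multiply by 10: 2·(2E) − 5·(2E) + 10·(32 + x) = 20, i.e. 320 + 10x − 3·(96 + 4x) = 20.
Collecting terms: −2x + 32 = 20, so −2x = −12, so x = 6.
Then 2E = 96 + 4·6 = 120, so E = 60, V = 2E/5 = 24, F = 32 + 6 = 38.

24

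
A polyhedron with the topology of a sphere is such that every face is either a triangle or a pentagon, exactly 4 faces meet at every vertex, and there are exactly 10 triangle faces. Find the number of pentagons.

2

Let x be the number of pentagons; then F = 10 + x.
Edge–face incidences: 2E = 3·10 + 5·x = 30 + 5x.
Every vertex has degree 4, so 4V = 2E.
Euler: V − E + F = 2 ⇒ (2E)/4 − E + (10 + x) = 2.
Multiply by 8: 2·(2E) − 4·(2E) + 8·(10 + x) = 16, i.e. 80 + 8x − 2·(30 + 5x) = 16.
Collecting terms: −2x + 20 = 16, so −2x = −4, so x = 2.
Then 2E = 30 + 5·2 = 40, so E = 20, V = 2E/4 = 10, F = 10 + 2 = 12.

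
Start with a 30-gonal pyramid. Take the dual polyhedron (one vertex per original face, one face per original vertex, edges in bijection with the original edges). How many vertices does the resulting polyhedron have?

31

The base solid has V = 31, E = 60, F = 31.
The dual swaps V and F and preserves E: V′ = F = 31, E′ = E = 60, F′ = V = 31.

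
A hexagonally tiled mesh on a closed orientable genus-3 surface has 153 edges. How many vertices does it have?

98

χ = 2 − 2·3 = -4, and every face is a hexagon so 6F = 2E.
F = 2E/6 = 51. Then V = -4 + E − F = -4 + 153 − 51 = 98.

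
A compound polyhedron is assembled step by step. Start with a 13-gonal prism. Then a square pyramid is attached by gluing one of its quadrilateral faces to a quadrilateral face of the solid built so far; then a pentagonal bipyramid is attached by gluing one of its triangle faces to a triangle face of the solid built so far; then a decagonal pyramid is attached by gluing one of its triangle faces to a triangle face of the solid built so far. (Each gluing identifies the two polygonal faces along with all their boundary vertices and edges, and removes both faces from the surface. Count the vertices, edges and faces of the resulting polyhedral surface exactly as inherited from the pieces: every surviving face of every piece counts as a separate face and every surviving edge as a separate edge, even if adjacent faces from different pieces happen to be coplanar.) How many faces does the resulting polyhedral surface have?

35

A 13-gonal prism: V=26, E=39, F=15.
Attach a square pyramid (V=5, E=8, F=5) along a 4-gon: merge 4 vertices and 4 edges, delete both glued faces → V=27, E=43, F=18.
Attach a pentagonal bipyramid (V=7, E=15, F=10) along a 3-gon: merge 3 vertices and 3 edges, delete both glued faces → V=31, E=55, F=26.
Attach a decagonal pyramid (V=11, E=20, F=11) along a 3-gon: merge 3 vertices and 3 edges, delete both glued faces → V=39, E=72, F=35.
Check: V − E + F = 39 − 72 + 35 = 2.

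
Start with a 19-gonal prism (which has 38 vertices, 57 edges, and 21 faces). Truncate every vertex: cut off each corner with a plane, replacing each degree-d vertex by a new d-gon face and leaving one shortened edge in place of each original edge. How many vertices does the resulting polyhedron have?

Truncation replaces each original edge-end by a new vertex, so V′ = 2E = 114.
Each original edge survives, and each old vertex of degree d contributes d new edges; summing degrees gives Σd = 2E, so E′ = E + 2E = 3E = 171.
Each original face survives and each original vertex becomes one new face: F′ = F + V = 59.

114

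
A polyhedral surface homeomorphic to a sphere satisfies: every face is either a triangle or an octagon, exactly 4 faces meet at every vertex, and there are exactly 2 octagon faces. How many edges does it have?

32

Let x be the number of triangles; then F = 2 + x.
Edge–face incidences: 2E = 8·2 + 3·x = 16 + 3x.
Every vertex has degree 4, so 4V = 2E.
Euler: V − E + F = 2 ⇒ (2E)/4 − E + (2 + x) = 2.
Multiply by 8: 2·(2E) − 4·(2E) + 8·(2 + x) = 16, i.e. 16 + 8x − 2·(16 + 3x) = 16.
Collecting terms: 2x − 16 = 16, so 2x = 32, so x = 16.
Then 2E = 16 + 3·16 = 64, so E = 32, V = 2E/4 = 16, F = 2 + 16 = 18.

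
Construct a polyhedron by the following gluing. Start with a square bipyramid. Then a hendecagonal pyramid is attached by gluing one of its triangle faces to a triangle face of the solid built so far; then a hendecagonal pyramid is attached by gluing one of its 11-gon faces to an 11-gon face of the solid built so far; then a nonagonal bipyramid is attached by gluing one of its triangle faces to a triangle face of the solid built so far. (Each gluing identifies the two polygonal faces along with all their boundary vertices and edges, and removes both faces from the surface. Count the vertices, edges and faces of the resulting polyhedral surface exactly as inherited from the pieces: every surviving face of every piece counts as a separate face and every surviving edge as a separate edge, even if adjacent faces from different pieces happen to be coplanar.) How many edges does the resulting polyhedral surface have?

66

A square bipyramid: V=6, E=12, F=8.
Attach a hendecagonal pyramid (V=12, E=22, F=12) along a 3-gon: merge 3 vertices and 3 edges, delete both glued faces → V=15, E=31, F=18.
Attach a hendecagonal pyramid (V=12, E=22, F=12) along an 11-gon: merge 11 vertices and 11 edges, delete both glued faces → V=16, E=42, F=28.
Attach a nonagonal bipyramid (V=11, E=27, F=18) along a 3-gon: merge 3 vertices and 3 edges, delete both glued faces → V=24, E=66, F=44.
Check: V − E + F = 24 − 66 + 44 = 2.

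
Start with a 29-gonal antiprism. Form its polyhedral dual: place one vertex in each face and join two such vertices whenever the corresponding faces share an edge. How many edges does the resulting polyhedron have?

The base solid has V = 58, E = 116, F = 60.
The dual swaps V and F and preserves E: V′ = F = 60, E′ = E = 116, F′ = V = 58.

116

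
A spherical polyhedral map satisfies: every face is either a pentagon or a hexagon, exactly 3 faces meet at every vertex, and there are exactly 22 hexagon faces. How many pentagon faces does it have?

12

Let x be the number of pentagons; then F = 22 + x.
Edge–face incidences: 2E = 6·22 + 5·x = 132 + 5x.
Every vertex has degree 3, so 3V = 2E.
Euler: V − E + F = 2 ⇒ (2E)/3 − E + (22 + x) = 2.
Multiply by 6: 2·(2E) − 3·(2E) + 6·(22 + x) = 12, i.e. 132 + 6x − (132 + 5x) = 12.
Collecting terms: x = 12.
Then 2E = 132 + 5·12 = 192, so E = 96, V = 2E/3 = 64, F = 22 + 12 = 34.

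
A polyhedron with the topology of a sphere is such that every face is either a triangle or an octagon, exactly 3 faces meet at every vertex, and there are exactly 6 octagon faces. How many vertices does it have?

Let x be the number of triangles; then F = 6 + x.
Edge–face incidences: 2E = 8·6 + 3·x = 48 + 3x.
Every vertex has degree 3, so 3V = 2E.
Euler: V − E + F = 2 ⇒ (2E)/3 − E + (6 + x) = 2.
Multiply by 6: 2·(2E) − 3·(2E) + 6·(6 + x) = 12, i.e. 36 + 6x − (48 + 3x) = 12.
Collecting terms: 3x − 12 = 12, so 3x = 24, so x = 8.
Then 2E = 48 + 3·8 = 72, so E = 36, V = 2E/3 = 24, F = 6 + 8 = 14.

24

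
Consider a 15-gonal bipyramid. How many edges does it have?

45

A bipyramid over an n-gon has 2n triangular faces and n + 2 vertices: V = 15 + 2 = 17, E = 3·15 = 45, F = 2·15 = 30.
Check: V − E + F = 17 − 45 + 30 = 2.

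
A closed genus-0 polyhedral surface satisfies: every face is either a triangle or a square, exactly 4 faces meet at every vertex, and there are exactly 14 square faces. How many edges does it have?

Let x be the number of triangles; then F = 14 + x.
Edge–face incidences: 2E = 4·14 + 3·x = 56 + 3x.
Every vertex has degree 4, so 4V = 2E.
Euler: V − E + F = 2 ⇒ (2E)/4 − E + (14 + x) = 2.
Multiply by 8: 2·(2E) − 4·(2E) + 8·(14 + x) = 16, i.e. 112 + 8x − 2·(56 + 3x) = 16.
Collecting terms: 2x = 16, so x = 8.
Then 2E = 56 + 3·8 = 80, so E = 40, V = 2E/4 = 20, F = 14 + 8 = 22.

40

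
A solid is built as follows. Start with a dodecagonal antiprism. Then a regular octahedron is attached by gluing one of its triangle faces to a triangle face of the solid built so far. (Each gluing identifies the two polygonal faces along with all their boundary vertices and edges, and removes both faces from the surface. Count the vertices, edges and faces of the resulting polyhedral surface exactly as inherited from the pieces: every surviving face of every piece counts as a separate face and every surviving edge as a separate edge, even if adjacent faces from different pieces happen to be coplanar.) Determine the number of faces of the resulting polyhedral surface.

32

A dodecagonal antiprism: V=24, E=48, F=26.
Attach a regular octahedron (V=6, E=12, F=8) along a 3-gon: merge 3 vertices and 3 edges, delete both glued faces → V=27, E=57, F=32.
Check: V − E + F = 27 − 57 + 32 = 2.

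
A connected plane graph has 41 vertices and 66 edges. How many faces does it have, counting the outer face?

Euler's formula for a connected plane graph: V − E + F = 2, so F = 2 − 41 + 66 = 27.

27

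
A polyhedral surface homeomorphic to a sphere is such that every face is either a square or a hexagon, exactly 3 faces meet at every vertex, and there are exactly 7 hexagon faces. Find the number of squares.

6

Let x be the number of squares; then F = 7 + x.
Edge–face incidences: 2E = 6·7 + 4·x = 42 + 4x.
Every vertex has degree 3, so 3V = 2E.
Euler: V − E + F = 2 ⇒ (2E)/3 − E + (7 + x) = 2.
Multiply by 6: 2·(2E) − 3·(2E) + 6·(7 + x) = 12, i.e. 42 + 6x − (42 + 4x) = 12.
Collecting terms: 2x = 12, so x = 6.
Then 2E = 42 + 4·6 = 66, so E = 33, V = 2E/3 = 22, F = 7 + 6 = 13.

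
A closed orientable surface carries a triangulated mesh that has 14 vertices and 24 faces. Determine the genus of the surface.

0

Every face is a triangle, so 2E = 3·24 = 72, giving E = 36.
χ = V − E + F = 14 − 36 + 24 = 2.
For a closed orientable surface χ = 2 − 2g, so g = (2 − (2))/2 = 0.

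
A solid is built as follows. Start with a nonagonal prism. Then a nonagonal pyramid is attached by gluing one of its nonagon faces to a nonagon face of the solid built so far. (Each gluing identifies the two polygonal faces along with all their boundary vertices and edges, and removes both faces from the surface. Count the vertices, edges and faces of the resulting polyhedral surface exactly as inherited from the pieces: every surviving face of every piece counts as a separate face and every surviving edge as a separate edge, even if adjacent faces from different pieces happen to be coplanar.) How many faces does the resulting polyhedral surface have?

A nonagonal prism: V=18, E=27, F=11.
Attach a nonagonal pyramid (V=10, E=18, F=10) along a 9-gon: merge 9 vertices and 9 edges, delete both glued faces → V=19, E=36, F=19.
Check: V − E + F = 19 − 36 + 19 = 2.

19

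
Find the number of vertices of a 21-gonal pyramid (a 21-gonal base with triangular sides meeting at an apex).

A pyramid on an n-gon base has one n-gon and n triangles: V = 21 + 1 = 22, E = 2·21 = 42, F = 21 + 1 = 22.

22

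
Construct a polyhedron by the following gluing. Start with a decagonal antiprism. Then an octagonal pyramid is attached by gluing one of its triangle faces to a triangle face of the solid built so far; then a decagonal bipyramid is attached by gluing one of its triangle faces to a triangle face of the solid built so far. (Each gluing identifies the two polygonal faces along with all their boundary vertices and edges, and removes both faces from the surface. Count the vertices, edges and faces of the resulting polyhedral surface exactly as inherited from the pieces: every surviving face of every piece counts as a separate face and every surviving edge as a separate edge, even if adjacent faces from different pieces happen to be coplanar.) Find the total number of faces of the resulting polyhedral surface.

47

A decagonal antiprism: V=20, E=40, F=22.
Attach an octagonal pyramid (V=9, E=16, F=9) along a 3-gon: merge 3 vertices and 3 edges, delete both glued faces → V=26, E=53, F=29.
Attach a decagonal bipyramid (V=12, E=30, F=20) along a 3-gon: merge 3 vertices and 3 edges, delete both glued faces → V=35, E=80, F=47.
Check: V − E + F = 35 − 80 + 47 = 2.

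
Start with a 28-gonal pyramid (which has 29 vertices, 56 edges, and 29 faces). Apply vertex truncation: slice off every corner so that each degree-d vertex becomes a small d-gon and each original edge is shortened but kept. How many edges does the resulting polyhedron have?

168

Truncation replaces each original edge-end by a new vertex, so V′ = 2E = 112.
Each original edge survives, and each old vertex of degree d contributes d new edges; summing degrees gives Σd = 2E, so E′ = E + 2E = 3E = 168.
Each original face survives and each original vertex becomes one new face: F′ = F + V = 58.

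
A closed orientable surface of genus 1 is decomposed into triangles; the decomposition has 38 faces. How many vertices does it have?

χ = 2 − 2·1 = 0, and every face is a triangle so 3F = 2E.
E = 3·38/2 = 57. Then V = 0 + E − F = 0 + 57 − 38 = 19.

19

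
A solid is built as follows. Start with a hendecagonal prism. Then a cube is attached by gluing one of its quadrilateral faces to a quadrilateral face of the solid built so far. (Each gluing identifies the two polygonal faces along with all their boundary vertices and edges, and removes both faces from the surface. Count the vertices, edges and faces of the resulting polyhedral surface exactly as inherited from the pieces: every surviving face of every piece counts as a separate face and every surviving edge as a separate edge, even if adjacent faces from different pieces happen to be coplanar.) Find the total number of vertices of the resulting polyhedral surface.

A hendecagonal prism: V=22, E=33, F=13.
Attach a cube (V=8, E=12, F=6) along a 4-gon: merge 4 vertices and 4 edges, delete both glued faces → V=26, E=41, F=17.
Check: V − E + F = 26 − 41 + 17 = 2.

26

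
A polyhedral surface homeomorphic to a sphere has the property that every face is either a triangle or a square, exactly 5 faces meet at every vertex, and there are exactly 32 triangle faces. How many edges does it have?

60

Let x be the number of squares; then F = 32 + x.
Edge–face incidences: 2E = 3·32 + 4·x = 96 + 4x.
Every vertex has degree 5, so 5V = 2E.
Euler: V − E + F = 2 ⇒ (2E)/5 − E + (32 + x) = 2.
Multiply by 10: 2·(2E) − 5·(2E) + 10·(32 + x) = 20, i.e. 320 + 10x − 3·(96 + 4x) = 20.
Collecting terms: −2x + 32 = 20, so −2x = −12, so x = 6.
Then 2E = 96 + 4·6 = 120, so E = 60, V = 2E/5 = 24, F = 32 + 6 = 38.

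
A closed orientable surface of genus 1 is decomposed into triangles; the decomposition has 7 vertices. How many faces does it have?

14

χ = 2 − 2·1 = 0, and every face is a triangle so 3F = 2E.
V − E + F = 0 with E = 3F/2 gives 7 − (3/2 − 1)·F = 0, so F = 14 and E = 21.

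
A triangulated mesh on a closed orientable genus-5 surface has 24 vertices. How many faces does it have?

64

χ = 2 − 2·5 = -8, and every face is a triangle so 3F = 2E.
V − E + F = -8 with E = 3F/2 gives 24 − (3/2 − 1)·F = -8, so F = 64 and E = 96.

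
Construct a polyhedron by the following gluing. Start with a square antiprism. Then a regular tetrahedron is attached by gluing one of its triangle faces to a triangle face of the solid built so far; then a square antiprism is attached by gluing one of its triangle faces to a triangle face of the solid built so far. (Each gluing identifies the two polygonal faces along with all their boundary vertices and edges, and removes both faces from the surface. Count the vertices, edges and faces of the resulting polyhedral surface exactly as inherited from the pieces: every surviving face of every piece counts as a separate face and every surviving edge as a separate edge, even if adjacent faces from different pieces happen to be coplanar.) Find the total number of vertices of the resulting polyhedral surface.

A square antiprism: V=8, E=16, F=10.
Attach a regular tetrahedron (V=4, E=6, F=4) along a 3-gon: merge 3 vertices and 3 edges, delete both glued faces → V=9, E=19, F=12.
Attach a square antiprism (V=8, E=16, F=10) along a 3-gon: merge 3 vertices and 3 edges, delete both glued faces → V=14, E=32, F=20.
Check: V − E + F = 14 − 32 + 20 = 2.

14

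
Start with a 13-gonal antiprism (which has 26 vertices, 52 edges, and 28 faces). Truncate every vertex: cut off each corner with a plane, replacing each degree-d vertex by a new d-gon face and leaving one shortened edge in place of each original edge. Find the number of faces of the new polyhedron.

Truncation replaces each original edge-end by a new vertex, so V′ = 2E = 104.
Each original edge survives, and each old vertex of degree d contributes d new edges; summing degrees gives Σd = 2E, so E′ = E + 2E = 3E = 156.
Each original face survives and each original vertex becomes one new face: F′ = F + V = 54.

54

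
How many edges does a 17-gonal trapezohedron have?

68

The n-trapezohedron (dual of the n-antiprism) has V = 2·17 + 2 = 36, E = 4·17 = 68, F = 2·17 = 34.
Check: V − E + F = 36 − 68 + 34 = 2.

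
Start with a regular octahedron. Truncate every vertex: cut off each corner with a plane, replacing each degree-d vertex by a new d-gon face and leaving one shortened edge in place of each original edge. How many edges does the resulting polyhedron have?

36

The base solid has V = 6, E = 12, F = 8.
Truncation replaces each original edge-end by a new vertex, so V′ = 2E = 24.
Each original edge survives, and each old vertex of degree d contributes d new edges; summing degrees gives Σd = 2E, so E′ = E + 2E = 3E = 36.
Each original face survives and each original vertex becomes one new face: F′ = F + V = 14.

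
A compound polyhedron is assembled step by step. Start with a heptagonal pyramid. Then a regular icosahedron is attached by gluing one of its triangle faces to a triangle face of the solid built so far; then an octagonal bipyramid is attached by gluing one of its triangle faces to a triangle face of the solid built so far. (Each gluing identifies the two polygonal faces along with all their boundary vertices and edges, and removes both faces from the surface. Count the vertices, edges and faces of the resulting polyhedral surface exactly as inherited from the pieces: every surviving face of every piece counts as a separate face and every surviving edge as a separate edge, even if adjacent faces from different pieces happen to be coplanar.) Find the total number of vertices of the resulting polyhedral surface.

24

A heptagonal pyramid: V=8, E=14, F=8.
Attach a regular icosahedron (V=12, E=30, F=20) along a 3-gon: merge 3 vertices and 3 edges, delete both glued faces → V=17, E=41, F=26.
Attach an octagonal bipyramid (V=10, E=24, F=16) along a 3-gon: merge 3 vertices and 3 edges, delete both glued faces → V=24, E=62, F=40.
Check: V − E + F = 24 − 62 + 40 = 2.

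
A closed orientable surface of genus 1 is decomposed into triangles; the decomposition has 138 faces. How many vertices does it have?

69

χ = 2 − 2·1 = 0, and every face is a triangle so 3F = 2E.
E = 3·138/2 = 207. Then V = 0 + E − F = 0 + 207 − 138 = 69.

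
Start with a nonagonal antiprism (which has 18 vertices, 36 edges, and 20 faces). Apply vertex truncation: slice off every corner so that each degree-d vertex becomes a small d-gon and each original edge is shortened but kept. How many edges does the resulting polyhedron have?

108

Truncation replaces each original edge-end by a new vertex, so V′ = 2E = 72.
Each original edge survives, and each old vertex of degree d contributes d new edges; summing degrees gives Σd = 2E, so E′ = E + 2E = 3E = 108.
Each original face survives and each original vertex becomes one new face: F′ = F + V = 38.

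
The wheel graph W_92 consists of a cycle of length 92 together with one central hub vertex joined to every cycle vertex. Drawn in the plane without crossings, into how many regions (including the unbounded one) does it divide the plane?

W_92 has V = 92 + 1 = 93 vertices and E = 2·92 = 184 edges.
By Euler's formula F = 2 − V + E = 2 − 93 + 184 = 93.

93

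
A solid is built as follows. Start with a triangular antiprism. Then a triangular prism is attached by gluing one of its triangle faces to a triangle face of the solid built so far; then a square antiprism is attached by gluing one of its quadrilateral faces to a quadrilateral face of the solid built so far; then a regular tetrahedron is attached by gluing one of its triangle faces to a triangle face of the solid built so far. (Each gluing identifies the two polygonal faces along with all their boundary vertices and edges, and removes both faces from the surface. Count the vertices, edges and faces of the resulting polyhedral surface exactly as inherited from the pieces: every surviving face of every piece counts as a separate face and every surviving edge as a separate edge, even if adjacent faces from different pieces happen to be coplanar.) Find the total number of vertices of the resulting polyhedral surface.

A triangular antiprism: V=6, E=12, F=8.
Attach a triangular prism (V=6, E=9, F=5) along a 3-gon: merge 3 vertices and 3 edges, delete both glued faces → V=9, E=18, F=11.
Attach a square antiprism (V=8, E=16, F=10) along a 4-gon: merge 4 vertices and 4 edges, delete both glued faces → V=13, E=30, F=19.
Attach a regular tetrahedron (V=4, E=6, F=4) along a 3-gon: merge 3 vertices and 3 edges, delete both glued faces → V=14, E=33, F=21.
Check: V − E + F = 14 − 33 + 21 = 2.

14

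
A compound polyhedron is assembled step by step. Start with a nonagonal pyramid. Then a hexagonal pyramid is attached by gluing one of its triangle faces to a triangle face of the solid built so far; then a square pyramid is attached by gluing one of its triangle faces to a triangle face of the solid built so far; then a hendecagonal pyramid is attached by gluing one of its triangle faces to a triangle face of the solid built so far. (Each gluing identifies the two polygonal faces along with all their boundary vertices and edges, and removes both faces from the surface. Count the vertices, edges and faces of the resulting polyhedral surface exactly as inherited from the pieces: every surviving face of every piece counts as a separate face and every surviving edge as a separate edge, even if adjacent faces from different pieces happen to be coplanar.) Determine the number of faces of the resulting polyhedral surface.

28

A nonagonal pyramid: V=10, E=18, F=10.
Attach a hexagonal pyramid (V=7, E=12, F=7) along a 3-gon: merge 3 vertices and 3 edges, delete both glued faces → V=14, E=27, F=15.
Attach a square pyramid (V=5, E=8, F=5) along a 3-gon: merge 3 vertices and 3 edges, delete both glued faces → V=16, E=32, F=18.
Attach a hendecagonal pyramid (V=12, E=22, F=12) along a 3-gon: merge 3 vertices and 3 edges, delete both glued faces → V=25, E=51, F=28.
Check: V − E + F = 25 − 51 + 28 = 2.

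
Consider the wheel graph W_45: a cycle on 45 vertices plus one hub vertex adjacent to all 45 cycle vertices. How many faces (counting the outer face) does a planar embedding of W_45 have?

46

W_45 has V = 45 + 1 = 46 vertices and E = 2·45 = 90 edges.
By Euler's formula F = 2 − V + E = 2 − 46 + 90 = 46.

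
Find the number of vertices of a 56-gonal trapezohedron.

114

The n-trapezohedron (dual of the n-antiprism) has V = 2·56 + 2 = 114, E = 4·56 = 224, F = 2·56 = 112.
Check: V − E + F = 114 − 224 + 112 = 2.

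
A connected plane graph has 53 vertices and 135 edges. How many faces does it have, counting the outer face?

84

Euler's formula for a connected plane graph: V − E + F = 2, so F = 2 − 53 + 135 = 84.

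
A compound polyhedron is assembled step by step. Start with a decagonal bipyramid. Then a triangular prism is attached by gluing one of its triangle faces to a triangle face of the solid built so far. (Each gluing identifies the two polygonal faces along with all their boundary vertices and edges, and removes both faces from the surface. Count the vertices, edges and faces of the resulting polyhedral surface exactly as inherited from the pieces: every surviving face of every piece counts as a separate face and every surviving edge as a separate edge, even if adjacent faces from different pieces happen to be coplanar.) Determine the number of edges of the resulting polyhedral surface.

36

A decagonal bipyramid: V=12, E=30, F=20.
Attach a triangular prism (V=6, E=9, F=5) along a 3-gon: merge 3 vertices and 3 edges, delete both glued faces → V=15, E=36, F=23.
Check: V − E + F = 15 − 36 + 23 = 2.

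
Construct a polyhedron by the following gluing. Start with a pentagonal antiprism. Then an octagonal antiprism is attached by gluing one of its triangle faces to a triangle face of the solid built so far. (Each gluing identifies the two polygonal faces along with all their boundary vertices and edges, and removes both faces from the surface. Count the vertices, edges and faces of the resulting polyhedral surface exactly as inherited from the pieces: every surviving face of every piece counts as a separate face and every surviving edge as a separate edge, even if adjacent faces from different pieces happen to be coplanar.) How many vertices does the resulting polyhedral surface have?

23

A pentagonal antiprism: V=10, E=20, F=12.
Attach an octagonal antiprism (V=16, E=32, F=18) along a 3-gon: merge 3 vertices and 3 edges, delete both glued faces → V=23, E=49, F=28.
Check: V − E + F = 23 − 49 + 28 = 2.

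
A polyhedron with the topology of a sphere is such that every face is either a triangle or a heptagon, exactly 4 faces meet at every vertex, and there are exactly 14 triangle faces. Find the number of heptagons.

Let x be the number of heptagons; then F = 14 + x.
Edge–face incidences: 2E = 3·14 + 7·x = 42 + 7x.
Every vertex has degree 4, so 4V = 2E.
Euler: V − E + F = 2 ⇒ (2E)/4 − E + (14 + x) = 2.
Multiply by 8: 2·(2E) − 4·(2E) + 8·(14 + x) = 16, i.e. 112 + 8x − 2·(42 + 7x) = 16.
Collecting terms: −6x + 28 = 16, so −6x = −12, so x = 2.
Then 2E = 42 + 7·2 = 56, so E = 28, V = 2E/4 = 14, F = 14 + 2 = 16.

2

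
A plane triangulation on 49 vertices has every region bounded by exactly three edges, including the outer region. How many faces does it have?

94

In a plane triangulation 3F = 2E and V − E + F = 2, so F = 2V − 4 = 2·49 − 4 = 94.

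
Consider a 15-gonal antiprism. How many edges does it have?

60

An antiprism on an n-gon has two n-gon caps and 2n triangles: V = 2·15 = 30, E = 4·15 = 60, F = 2·15 + 2 = 32.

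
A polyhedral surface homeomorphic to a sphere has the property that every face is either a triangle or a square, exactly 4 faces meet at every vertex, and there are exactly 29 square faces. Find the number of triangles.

Let x be the number of triangles; then F = 29 + x.
Edge–face incidences: 2E = 4·29 + 3·x = 116 + 3x.
Every vertex has degree 4, so 4V = 2E.
Euler: V − E + F = 2 ⇒ (2E)/4 − E + (29 + x) = 2.
Multiply by 8: 2·(2E) − 4·(2E) + 8·(29 + x) = 16, i.e. 232 + 8x − 2·(116 + 3x) = 16.
Collecting terms: 2x = 16, so x = 8.
Then 2E = 116 + 3·8 = 140, so E = 70, V = 2E/4 = 35, F = 29 + 8 = 37.

8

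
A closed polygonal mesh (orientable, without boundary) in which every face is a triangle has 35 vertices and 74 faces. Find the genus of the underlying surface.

2

Every face is a triangle, so 2E = 3·74 = 222, giving E = 111.
χ = V − E + F = 35 − 111 + 74 = -2.
For a closed orientable surface χ = 2 − 2g, so g = (2 − (-2))/2 = 2.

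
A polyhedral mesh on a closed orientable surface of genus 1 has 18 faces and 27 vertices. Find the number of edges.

45

For a closed orientable surface of genus 1, χ = 2 − 2·1 = 0.
E = V + F − (0) = 27 + 18 − (0) = 45.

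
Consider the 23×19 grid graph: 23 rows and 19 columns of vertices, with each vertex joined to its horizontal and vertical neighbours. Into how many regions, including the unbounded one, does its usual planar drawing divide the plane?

397

The grid has V = 23·19 = 437 vertices and E = 23·18 + 19·22 = 832 edges.
F = 2 − V + E = 2 − 437 + 832 = 397.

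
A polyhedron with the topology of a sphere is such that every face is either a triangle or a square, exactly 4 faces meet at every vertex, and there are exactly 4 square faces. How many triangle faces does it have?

8

Let x be the number of triangles; then F = 4 + x.
Edge–face incidences: 2E = 4·4 + 3·x = 16 + 3x.
Every vertex has degree 4, so 4V = 2E.
Euler: V − E + F = 2 ⇒ (2E)/4 − E + (4 + x) = 2.
Multiply by 8: 2·(2E) − 4·(2E) + 8·(4 + x) = 16, i.e. 32 + 8x − 2·(16 + 3x) = 16.
Collecting terms: 2x = 16, so x = 8.
Then 2E = 16 + 3·8 = 40, so E = 20, V = 2E/4 = 10, F = 4 + 8 = 12.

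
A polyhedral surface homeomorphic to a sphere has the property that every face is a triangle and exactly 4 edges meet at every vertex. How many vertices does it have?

6

Each face has 3 edges and each edge borders two faces, so 2E = 3F.
Each vertex has degree 4, so 4V = 2E and hence V = 3F/4.
Euler: V − E + F = 2 ⇒ (3F/4) − (3F/2) + F = 2.
Multiply by 8: (6 − 12 + 8)F = 16, i.e. 2F = 16.
So F = 8, E = 3·8/2 = 12, V = 3·8/4 = 6.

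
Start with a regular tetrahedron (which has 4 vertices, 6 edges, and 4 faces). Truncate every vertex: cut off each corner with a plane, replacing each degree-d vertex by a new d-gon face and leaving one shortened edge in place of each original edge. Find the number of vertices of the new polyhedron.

12

Truncation replaces each original edge-end by a new vertex, so V′ = 2E = 12.
Each original edge survives, and each old vertex of degree d contributes d new edges; summing degrees gives Σd = 2E, so E′ = E + 2E = 3E = 18.
Each original face survives and each original vertex becomes one new face: F′ = F + V = 8.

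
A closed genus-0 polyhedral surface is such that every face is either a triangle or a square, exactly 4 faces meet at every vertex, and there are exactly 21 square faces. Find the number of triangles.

8

Let x be the number of triangles; then F = 21 + x.
Edge–face incidences: 2E = 4·21 + 3·x = 84 + 3x.
Every vertex has degree 4, so 4V = 2E.
Euler: V − E + F = 2 ⇒ (2E)/4 − E + (21 + x) = 2.
Multiply by 8: 2·(2E) − 4·(2E) + 8·(21 + x) = 16, i.e. 168 + 8x − 2·(84 + 3x) = 16.
Collecting terms: 2x = 16, so x = 8.
Then 2E = 84 + 3·8 = 108, so E = 54, V = 2E/4 = 27, F = 21 + 8 = 29.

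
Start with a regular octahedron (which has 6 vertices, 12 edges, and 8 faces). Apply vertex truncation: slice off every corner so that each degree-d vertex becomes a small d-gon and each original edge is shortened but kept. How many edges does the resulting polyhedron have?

36

Truncation replaces each original edge-end by a new vertex, so V′ = 2E = 24.
Each original edge survives, and each old vertex of degree d contributes d new edges; summing degrees gives Σd = 2E, so E′ = E + 2E = 3E = 36.
Each original face survives and each original vertex becomes one new face: F′ = F + V = 14.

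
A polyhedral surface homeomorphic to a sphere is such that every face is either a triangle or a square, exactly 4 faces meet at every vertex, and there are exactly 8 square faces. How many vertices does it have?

Let x be the number of triangles; then F = 8 + x.
Edge–face incidences: 2E = 4·8 + 3·x = 32 + 3x.
Every vertex has degree 4, so 4V = 2E.
Euler: V − E + F = 2 ⇒ (2E)/4 − E + (8 + x) = 2.
Multiply by 8: 2·(2E) − 4·(2E) + 8·(8 + x) = 16, i.e. 64 + 8x − 2·(32 + 3x) = 16.
Collecting terms: 2x = 16, so x = 8.
Then 2E = 32 + 3·8 = 56, so E = 28, V = 2E/4 = 14, F = 8 + 8 = 16.

14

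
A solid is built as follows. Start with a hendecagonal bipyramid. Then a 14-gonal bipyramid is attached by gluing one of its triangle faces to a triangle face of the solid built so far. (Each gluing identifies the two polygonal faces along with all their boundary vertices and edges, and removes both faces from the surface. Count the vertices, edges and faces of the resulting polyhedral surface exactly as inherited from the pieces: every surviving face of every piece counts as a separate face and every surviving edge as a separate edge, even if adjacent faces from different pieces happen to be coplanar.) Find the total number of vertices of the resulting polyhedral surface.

A hendecagonal bipyramid: V=13, E=33, F=22.
Attach a 14-gonal bipyramid (V=16, E=42, F=28) along a 3-gon: merge 3 vertices and 3 edges, delete both glued faces → V=26, E=72, F=48.
Check: V − E + F = 26 − 72 + 48 = 2.

26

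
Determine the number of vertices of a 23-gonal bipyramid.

A bipyramid over an n-gon has 2n triangular faces and n + 2 vertices: V = 23 + 2 = 25, E = 3·23 = 69, F = 2·23 = 46.

25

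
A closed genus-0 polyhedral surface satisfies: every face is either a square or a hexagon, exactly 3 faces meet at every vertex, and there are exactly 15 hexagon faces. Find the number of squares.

Let x be the number of squares; then F = 15 + x.
Edge–face incidences: 2E = 6·15 + 4·x = 90 + 4x.
Every vertex has degree 3, so 3V = 2E.
Euler: V − E + F = 2 ⇒ (2E)/3 − E + (15 + x) = 2.
Multiply by 6: 2·(2E) − 3·(2E) + 6·(15 + x) = 12, i.e. 90 + 6x − (90 + 4x) = 12.
Collecting terms: 2x = 12, so x = 6.
Then 2E = 90 + 4·6 = 114, so E = 57, V = 2E/3 = 38, F = 15 + 6 = 21.

6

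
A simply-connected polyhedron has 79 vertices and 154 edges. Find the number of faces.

77

Here V − E + F = 2.
F = 2 − V + E = 2 − 79 + 154 = 77.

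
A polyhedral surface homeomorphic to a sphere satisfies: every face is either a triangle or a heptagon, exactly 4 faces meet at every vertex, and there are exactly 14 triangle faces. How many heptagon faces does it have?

Let x be the number of heptagons; then F = 14 + x.
Edge–face incidences: 2E = 3·14 + 7·x = 42 + 7x.
Every vertex has degree 4, so 4V = 2E.
Euler: V − E + F = 2 ⇒ (2E)/4 − E + (14 + x) = 2.
Multiply by 8: 2·(2E) − 4·(2E) + 8·(14 + x) = 16, i.e. 112 + 8x − 2·(42 + 7x) = 16.
Collecting terms: −6x + 28 = 16, so −6x = −12, so x = 2.
Then 2E = 42 + 7·2 = 56, so E = 28, V = 2E/4 = 14, F = 14 + 2 = 16.

2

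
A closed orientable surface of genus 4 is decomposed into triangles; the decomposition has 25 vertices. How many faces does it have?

χ = 2 − 2·4 = -6, and every face is a triangle so 3F = 2E.
V − E + F = -6 with E = 3F/2 gives 25 − (3/2 − 1)·F = -6, so F = 62 and E = 93.

62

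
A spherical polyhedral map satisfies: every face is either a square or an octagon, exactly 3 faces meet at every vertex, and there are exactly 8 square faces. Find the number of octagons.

Let x be the number of octagons; then F = 8 + x.
Edge–face incidences: 2E = 4·8 + 8·x = 32 + 8x.
Every vertex has degree 3, so 3V = 2E.
Euler: V − E + F = 2 ⇒ (2E)/3 − E + (8 + x) = 2.
Multiply by 6: 2·(2E) − 3·(2E) + 6·(8 + x) = 12, i.e. 48 + 6x − (32 + 8x) = 12.
Collecting terms: −2x + 16 = 12, so −2x = −4, so x = 2.
Then 2E = 32 + 8·2 = 48, so E = 24, V = 2E/3 = 16, F = 8 + 2 = 10.

2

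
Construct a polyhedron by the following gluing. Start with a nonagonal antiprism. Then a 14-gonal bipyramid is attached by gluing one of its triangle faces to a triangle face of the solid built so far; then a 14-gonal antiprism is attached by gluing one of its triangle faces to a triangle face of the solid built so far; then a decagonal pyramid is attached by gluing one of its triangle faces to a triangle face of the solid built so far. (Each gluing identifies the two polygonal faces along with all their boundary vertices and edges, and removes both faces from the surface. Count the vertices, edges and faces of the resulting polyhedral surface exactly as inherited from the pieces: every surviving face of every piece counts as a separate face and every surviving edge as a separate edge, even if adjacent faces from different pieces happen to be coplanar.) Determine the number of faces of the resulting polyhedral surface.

A nonagonal antiprism: V=18, E=36, F=20.
Attach a 14-gonal bipyramid (V=16, E=42, F=28) along a 3-gon: merge 3 vertices and 3 edges, delete both glued faces → V=31, E=75, F=46.
Attach a 14-gonal antiprism (V=28, E=56, F=30) along a 3-gon: merge 3 vertices and 3 edges, delete both glued faces → V=56, E=128, F=74.
Attach a decagonal pyramid (V=11, E=20, F=11) along a 3-gon: merge 3 vertices and 3 edges, delete both glued faces → V=64, E=145, F=83.
Check: V − E + F = 64 − 145 + 83 = 2.

83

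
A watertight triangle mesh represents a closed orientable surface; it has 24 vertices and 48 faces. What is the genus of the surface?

Every face is a triangle, so 2E = 3·48 = 144, giving E = 72.
χ = V − E + F = 24 − 72 + 48 = 0.
For a closed orientable surface χ = 2 − 2g, so g = (2 − (0))/2 = 1.

1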